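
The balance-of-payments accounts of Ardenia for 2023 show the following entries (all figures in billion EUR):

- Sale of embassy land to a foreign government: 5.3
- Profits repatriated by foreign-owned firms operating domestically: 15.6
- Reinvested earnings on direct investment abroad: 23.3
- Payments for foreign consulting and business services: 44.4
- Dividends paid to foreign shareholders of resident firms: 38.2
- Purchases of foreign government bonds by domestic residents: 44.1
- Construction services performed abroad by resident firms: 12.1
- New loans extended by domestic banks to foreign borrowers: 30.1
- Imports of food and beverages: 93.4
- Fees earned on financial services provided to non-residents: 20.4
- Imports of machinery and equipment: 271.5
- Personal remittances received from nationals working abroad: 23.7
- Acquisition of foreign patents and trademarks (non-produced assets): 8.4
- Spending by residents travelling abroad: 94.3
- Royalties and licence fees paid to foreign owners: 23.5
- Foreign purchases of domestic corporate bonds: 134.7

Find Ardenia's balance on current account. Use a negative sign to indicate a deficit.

Goods: -93.4 - 271.5 = -364.9
Services: -94.3 + 12.1 - 23.5 - 44.4 + 20.4 = -129.7
Primary income: -15.6 - 38.2 + 23.3 = -30.5
Secondary income: 23.7
Current account = (-364.9) + (-129.7) + (-30.5) + 23.7 = -501.4
(Excluded from the current account — capital account: sale of embassy land to a foreign government 5.3, acquisition of foreign patents and trademarks (non-produced assets) 8.4; financial account: purchases of foreign government bonds by domestic residents 44.1, new loans extended by domestic banks to foreign borrowers 30.1, foreign purchases of domestic corporate bonds 134.7.)

-501.4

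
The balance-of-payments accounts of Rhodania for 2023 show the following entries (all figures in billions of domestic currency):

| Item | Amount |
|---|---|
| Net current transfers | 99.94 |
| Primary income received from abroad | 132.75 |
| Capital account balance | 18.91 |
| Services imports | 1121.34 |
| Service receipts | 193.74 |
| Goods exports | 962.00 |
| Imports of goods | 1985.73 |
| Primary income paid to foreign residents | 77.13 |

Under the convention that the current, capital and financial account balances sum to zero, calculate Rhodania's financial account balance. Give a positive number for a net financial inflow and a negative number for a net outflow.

Goods balance = 962.00 - 1985.73 = -1023.73
Services balance = 193.74 - 1121.34 = -927.60
Trade balance (goods + services) = -1023.73 + (-927.60) = -1951.33
Net primary income = 132.75 - 77.13 = 55.62
Net secondary income = 99.94
Current account = -1951.33 + 55.62 + 99.94 = -1795.77
Financial account = -(-1795.77 + 18.91) = 1776.86

1776.86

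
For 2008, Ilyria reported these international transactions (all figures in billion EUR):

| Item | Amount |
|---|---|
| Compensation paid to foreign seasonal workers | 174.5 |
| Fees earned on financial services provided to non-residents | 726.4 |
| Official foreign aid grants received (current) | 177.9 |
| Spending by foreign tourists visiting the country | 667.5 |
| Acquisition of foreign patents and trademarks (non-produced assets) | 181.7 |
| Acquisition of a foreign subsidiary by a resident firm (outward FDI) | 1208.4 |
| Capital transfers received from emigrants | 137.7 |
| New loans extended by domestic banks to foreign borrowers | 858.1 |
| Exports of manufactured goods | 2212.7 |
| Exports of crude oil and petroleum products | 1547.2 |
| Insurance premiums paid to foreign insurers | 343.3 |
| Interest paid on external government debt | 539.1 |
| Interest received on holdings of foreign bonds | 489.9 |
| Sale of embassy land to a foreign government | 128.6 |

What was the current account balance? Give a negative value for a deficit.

Goods: 1547.2 + 2212.7 = 3759.9
Services: 726.4 - 343.3 + 667.5 = 1050.6
Primary income: -539.1 + 489.9 - 174.5 = -223.7
Secondary income: 177.9
Current account = 3759.9 + 1050.6 + (-223.7) + 177.9 = 4764.7
(Excluded from the current account — capital account: acquisition of foreign patents and trademarks (non-produced assets) 181.7, capital transfers received from emigrants 137.7, sale of embassy land to a foreign government 128.6; financial account: acquisition of a foreign subsidiary by a resident firm (outward FDI) 1208.4, new loans extended by domestic banks to foreign borrowers 858.1.)

4764.7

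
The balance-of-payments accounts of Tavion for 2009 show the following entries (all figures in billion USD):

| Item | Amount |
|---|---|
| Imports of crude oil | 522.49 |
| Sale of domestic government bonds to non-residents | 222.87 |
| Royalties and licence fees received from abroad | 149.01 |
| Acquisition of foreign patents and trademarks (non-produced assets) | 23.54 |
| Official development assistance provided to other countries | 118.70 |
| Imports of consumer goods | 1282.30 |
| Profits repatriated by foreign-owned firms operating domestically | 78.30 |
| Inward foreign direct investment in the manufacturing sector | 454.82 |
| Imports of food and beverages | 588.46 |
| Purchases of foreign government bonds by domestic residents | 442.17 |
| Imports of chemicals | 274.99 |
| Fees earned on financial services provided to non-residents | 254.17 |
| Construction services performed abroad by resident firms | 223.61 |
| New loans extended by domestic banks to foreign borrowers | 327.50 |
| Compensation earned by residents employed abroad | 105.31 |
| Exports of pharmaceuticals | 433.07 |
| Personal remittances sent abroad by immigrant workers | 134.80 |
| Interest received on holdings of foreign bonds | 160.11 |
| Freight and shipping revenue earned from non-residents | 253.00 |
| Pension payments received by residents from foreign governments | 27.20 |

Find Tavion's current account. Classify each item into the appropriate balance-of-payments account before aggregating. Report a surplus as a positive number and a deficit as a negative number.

Goods: -1282.30 - 274.99 - 522.49 + 433.07 - 588.46 = -2235.17
Services: 223.61 + 253.00 + 149.01 + 254.17 = 879.79
Primary income: 160.11 + 105.31 - 78.30 = 187.12
Secondary income: -118.70 + 27.20 - 134.80 = -226.30
Current account = (-2235.17) + 879.79 + 187.12 + (-226.30) = -1394.56
(Excluded from the current account — financial account: sale of domestic government bonds to non-residents 222.87, inward foreign direct investment in the manufacturing sector 454.82, purchases of foreign government bonds by domestic residents 442.17, new loans extended by domestic banks to foreign borrowers 327.50; capital account: acquisition of foreign patents and trademarks (non-produced assets) 23.54.)

-1394.56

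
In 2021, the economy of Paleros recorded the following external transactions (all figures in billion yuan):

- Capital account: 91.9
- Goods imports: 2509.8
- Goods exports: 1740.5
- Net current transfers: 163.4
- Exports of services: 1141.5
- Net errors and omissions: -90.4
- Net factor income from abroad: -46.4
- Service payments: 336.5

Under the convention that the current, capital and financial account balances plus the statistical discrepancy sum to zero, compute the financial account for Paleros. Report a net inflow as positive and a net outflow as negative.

Goods balance = 1740.5 - 2509.8 = -769.3
Services balance = 1141.5 - 336.5 = 805.0
Trade balance (goods + services) = -769.3 + 805.0 = 35.7
Net primary income = -46.4
Net secondary income = 163.4
Current account = 35.7 + (-46.4) + 163.4 = 152.7
Financial account = -(152.7 + 91.9 + (-90.4)) = -154.2

-154.2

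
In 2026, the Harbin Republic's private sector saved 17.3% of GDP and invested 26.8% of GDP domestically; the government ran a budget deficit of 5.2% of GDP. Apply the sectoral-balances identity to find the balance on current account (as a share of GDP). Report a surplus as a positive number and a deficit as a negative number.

-14.7

By the sectoral-balances identity, CA = (S_private - I) + (T - G).
Private balance = 17.3 - 26.8 = -9.5
Government balance (T - G) = -5.2
CA = -9.5 + (-5.2) = -14.7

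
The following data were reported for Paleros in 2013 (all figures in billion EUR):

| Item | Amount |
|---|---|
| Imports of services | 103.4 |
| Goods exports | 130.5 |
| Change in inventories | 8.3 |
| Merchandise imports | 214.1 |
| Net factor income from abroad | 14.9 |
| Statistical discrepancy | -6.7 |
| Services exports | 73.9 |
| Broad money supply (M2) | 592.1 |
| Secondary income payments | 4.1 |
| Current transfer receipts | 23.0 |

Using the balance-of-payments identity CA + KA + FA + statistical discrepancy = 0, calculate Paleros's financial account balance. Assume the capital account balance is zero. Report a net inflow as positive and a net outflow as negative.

86.0

Goods balance = 130.5 - 214.1 = -83.6
Services balance = 73.9 - 103.4 = -29.5
Trade balance (goods + services) = -83.6 + (-29.5) = -113.1
Net primary income = 14.9
Net secondary income = 23.0 - 4.1 = 18.9
Current account = -113.1 + 14.9 + 18.9 = -79.3
Financial account = -(-79.3 + (-6.7)) = 86.0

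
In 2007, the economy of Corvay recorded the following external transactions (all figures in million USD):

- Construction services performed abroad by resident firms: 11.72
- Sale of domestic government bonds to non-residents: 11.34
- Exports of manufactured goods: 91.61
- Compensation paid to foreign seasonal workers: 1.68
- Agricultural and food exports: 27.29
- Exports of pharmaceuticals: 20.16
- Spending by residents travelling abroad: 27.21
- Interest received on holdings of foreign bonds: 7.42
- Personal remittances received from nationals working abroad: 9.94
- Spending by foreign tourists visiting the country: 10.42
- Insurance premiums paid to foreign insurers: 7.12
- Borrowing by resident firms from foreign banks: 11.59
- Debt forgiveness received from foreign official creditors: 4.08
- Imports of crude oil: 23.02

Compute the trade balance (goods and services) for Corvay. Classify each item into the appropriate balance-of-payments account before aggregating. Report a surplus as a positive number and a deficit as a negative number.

103.85

Goods: 20.16 - 23.02 + 91.61 + 27.29 = 116.04
Services: -27.21 + 10.42 - 7.12 + 11.72 = -12.19
Trade balance = 116.04 + (-12.19) = 103.85
(Excluded from the trade balance — financial account: sale of domestic government bonds to non-residents 11.34, borrowing by resident firms from foreign banks 11.59; primary income: compensation paid to foreign seasonal workers 1.68, interest received on holdings of foreign bonds 7.42; secondary income: personal remittances received from nationals working abroad 9.94; capital account: debt forgiveness received from foreign official creditors 4.08.)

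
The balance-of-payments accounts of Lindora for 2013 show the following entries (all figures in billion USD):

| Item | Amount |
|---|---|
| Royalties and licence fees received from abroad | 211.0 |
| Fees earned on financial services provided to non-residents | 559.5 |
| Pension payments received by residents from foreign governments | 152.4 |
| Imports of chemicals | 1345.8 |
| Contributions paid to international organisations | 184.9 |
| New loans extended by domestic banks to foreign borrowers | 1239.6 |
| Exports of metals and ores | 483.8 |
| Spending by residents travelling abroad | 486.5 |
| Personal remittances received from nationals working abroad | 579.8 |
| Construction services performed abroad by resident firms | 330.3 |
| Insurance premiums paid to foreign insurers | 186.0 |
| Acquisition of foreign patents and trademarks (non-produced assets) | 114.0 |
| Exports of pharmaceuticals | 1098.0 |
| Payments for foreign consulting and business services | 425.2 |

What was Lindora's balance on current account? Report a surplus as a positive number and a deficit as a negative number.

786.4

Goods: 483.8 + 1098.0 - 1345.8 = 236.0
Services: 330.3 - 425.2 - 486.5 + 211.0 + 559.5 - 186.0 = 3.1
Secondary income: -184.9 + 152.4 + 579.8 = 547.3
Current account = 236.0 + 3.1 + 547.3 = 786.4
(Excluded from the current account — financial account: new loans extended by domestic banks to foreign borrowers 1239.6; capital account: acquisition of foreign patents and trademarks (non-produced assets) 114.0.)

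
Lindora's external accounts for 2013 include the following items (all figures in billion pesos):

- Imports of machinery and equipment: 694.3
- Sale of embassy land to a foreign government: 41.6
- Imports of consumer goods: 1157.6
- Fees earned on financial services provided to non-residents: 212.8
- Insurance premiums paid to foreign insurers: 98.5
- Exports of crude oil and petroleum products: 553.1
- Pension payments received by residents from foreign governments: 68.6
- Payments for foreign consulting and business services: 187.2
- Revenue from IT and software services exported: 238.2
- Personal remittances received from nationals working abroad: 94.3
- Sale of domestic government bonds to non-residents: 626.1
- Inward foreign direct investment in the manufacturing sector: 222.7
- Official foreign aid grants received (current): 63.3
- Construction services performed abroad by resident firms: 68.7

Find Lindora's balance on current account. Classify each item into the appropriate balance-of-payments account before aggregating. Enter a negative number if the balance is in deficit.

-838.6

Goods: 553.1 - 1157.6 - 694.3 = -1298.8
Services: 238.2 + 68.7 - 187.2 - 98.5 + 212.8 = 234.0
Secondary income: 63.3 + 94.3 + 68.6 = 226.2
Current account = (-1298.8) + 234.0 + 226.2 = -838.6
(Excluded from the current account — capital account: sale of embassy land to a foreign government 41.6; financial account: sale of domestic government bonds to non-residents 626.1, inward foreign direct investment in the manufacturing sector 222.7.)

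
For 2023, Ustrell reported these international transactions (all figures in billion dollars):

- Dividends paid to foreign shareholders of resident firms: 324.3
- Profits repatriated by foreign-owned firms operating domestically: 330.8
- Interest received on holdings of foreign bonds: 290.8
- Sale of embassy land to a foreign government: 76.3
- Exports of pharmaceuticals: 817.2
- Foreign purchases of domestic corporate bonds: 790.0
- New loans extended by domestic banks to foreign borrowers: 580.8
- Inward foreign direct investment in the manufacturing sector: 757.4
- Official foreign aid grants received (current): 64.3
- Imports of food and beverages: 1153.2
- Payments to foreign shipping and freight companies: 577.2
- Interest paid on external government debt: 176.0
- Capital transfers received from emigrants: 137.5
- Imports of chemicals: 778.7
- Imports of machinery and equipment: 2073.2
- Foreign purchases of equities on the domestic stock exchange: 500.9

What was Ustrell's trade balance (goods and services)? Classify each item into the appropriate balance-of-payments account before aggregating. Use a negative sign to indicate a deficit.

Goods: 817.2 - 1153.2 - 778.7 - 2073.2 = -3187.9
Services: -577.2
Trade balance = -3187.9 + (-577.2) = -3765.1
(Excluded from the trade balance — primary income: dividends paid to foreign shareholders of resident firms 324.3, profits repatriated by foreign-owned firms operating domestically 330.8, interest received on holdings of foreign bonds 290.8, interest paid on external government debt 176.0; capital account: sale of embassy land to a foreign government 76.3, capital transfers received from emigrants 137.5; financial account: foreign purchases of domestic corporate bonds 790.0, new loans extended by domestic banks to foreign borrowers 580.8, inward foreign direct investment in the manufacturing sector 757.4, foreign purchases of equities on the domestic stock exchange 500.9; secondary income: official foreign aid grants received (current) 64.3.)

-3765.1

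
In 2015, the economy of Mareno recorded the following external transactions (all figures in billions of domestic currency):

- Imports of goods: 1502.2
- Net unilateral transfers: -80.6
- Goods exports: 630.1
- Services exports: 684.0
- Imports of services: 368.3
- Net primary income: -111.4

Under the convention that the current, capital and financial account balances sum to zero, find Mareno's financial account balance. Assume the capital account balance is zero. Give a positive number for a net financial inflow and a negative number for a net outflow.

748.4

Goods balance = 630.1 - 1502.2 = -872.1
Services balance = 684.0 - 368.3 = 315.7
Trade balance (goods + services) = -872.1 + 315.7 = -556.4
Net primary income = -111.4
Net secondary income = -80.6
Current account = -556.4 + (-111.4) + (-80.6) = -748.4
Financial account = -(-748.4) = 748.4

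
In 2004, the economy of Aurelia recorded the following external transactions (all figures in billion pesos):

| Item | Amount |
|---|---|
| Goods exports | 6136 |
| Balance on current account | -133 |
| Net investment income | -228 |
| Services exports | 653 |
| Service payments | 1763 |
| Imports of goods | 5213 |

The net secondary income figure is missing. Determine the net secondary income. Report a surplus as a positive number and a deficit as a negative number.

282

Current account = goods balance + services balance + net primary income + net secondary income
Sum of the known components = -415
Net secondary income = CA - (known components) = -133 - (-415) = 282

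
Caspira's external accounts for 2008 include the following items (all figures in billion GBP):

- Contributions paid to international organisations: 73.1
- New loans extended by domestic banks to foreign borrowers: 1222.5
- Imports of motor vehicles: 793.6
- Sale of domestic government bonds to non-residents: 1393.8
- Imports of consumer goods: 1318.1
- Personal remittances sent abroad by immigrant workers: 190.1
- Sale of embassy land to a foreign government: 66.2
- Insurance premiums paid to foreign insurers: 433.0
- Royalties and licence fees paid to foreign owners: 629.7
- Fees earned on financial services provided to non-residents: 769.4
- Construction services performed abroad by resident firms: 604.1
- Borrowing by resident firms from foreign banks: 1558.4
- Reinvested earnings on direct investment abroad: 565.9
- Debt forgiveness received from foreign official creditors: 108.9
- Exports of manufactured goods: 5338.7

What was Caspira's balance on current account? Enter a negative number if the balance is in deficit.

3840.5

Goods: -1318.1 + 5338.7 - 793.6 = 3227.0
Services: -629.7 + 604.1 + 769.4 - 433.0 = 310.8
Primary income: 565.9
Secondary income: -190.1 - 73.1 = -263.2
Current account = 3227.0 + 310.8 + 565.9 + (-263.2) = 3840.5
(Excluded from the current account — financial account: new loans extended by domestic banks to foreign borrowers 1222.5, sale of domestic government bonds to non-residents 1393.8, borrowing by resident firms from foreign banks 1558.4; capital account: sale of embassy land to a foreign government 66.2, debt forgiveness received from foreign official creditors 108.9.)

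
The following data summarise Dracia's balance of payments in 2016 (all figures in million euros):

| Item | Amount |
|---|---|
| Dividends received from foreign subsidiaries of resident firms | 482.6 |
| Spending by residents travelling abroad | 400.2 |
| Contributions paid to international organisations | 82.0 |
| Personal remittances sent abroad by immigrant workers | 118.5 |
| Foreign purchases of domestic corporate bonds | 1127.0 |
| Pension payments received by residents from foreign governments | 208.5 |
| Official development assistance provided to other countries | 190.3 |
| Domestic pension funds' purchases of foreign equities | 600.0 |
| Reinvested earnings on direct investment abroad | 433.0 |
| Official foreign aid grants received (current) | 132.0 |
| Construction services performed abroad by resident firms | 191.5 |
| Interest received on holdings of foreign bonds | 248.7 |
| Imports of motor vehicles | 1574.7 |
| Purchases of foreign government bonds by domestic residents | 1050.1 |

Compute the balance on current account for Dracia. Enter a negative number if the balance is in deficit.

Goods: -1574.7
Services: 191.5 - 400.2 = -208.7
Primary income: 433.0 + 482.6 + 248.7 = 1164.3
Secondary income: 132.0 - 190.3 - 82.0 + 208.5 - 118.5 = -50.3
Current account = (-1574.7) + (-208.7) + 1164.3 + (-50.3) = -669.4
(Excluded from the current account — financial account: foreign purchases of domestic corporate bonds 1127.0, domestic pension funds' purchases of foreign equities 600.0, purchases of foreign government bonds by domestic residents 1050.1.)

-669.4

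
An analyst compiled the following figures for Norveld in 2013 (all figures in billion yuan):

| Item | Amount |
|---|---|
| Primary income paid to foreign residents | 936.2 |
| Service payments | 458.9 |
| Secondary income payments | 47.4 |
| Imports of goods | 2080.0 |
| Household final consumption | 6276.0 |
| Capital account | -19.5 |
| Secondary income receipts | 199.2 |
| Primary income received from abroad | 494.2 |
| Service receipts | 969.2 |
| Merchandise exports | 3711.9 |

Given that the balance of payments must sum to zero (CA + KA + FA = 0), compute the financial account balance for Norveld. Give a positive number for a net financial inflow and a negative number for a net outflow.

-1832.5

Goods balance = 3711.9 - 2080.0 = 1631.9
Services balance = 969.2 - 458.9 = 510.3
Trade balance (goods + services) = 1631.9 + 510.3 = 2142.2
Net primary income = 494.2 - 936.2 = -442.0
Net secondary income = 199.2 - 47.4 = 151.8
Current account = 2142.2 + (-442.0) + 151.8 = 1852.0
Financial account = -(1852.0 + (-19.5)) = -1832.5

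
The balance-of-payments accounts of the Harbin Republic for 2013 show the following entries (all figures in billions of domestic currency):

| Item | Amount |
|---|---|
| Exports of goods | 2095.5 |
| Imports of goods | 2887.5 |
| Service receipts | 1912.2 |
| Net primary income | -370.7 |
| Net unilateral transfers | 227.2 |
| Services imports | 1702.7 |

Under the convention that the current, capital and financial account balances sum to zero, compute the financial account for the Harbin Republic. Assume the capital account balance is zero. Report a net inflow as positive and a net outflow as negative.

Goods balance = 2095.5 - 2887.5 = -792.0
Services balance = 1912.2 - 1702.7 = 209.5
Trade balance (goods + services) = -792.0 + 209.5 = -582.5
Net primary income = -370.7
Net secondary income = 227.2
Current account = -582.5 + (-370.7) + 227.2 = -726.0
Financial account = -(-726.0) = 726.0

726.0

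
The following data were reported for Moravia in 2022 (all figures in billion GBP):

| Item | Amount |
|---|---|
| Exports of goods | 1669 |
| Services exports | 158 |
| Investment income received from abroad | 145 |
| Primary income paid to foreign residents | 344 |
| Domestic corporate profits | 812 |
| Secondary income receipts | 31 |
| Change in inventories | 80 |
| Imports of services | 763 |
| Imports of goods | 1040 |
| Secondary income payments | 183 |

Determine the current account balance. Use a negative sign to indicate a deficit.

-327

Goods balance = 1669 - 1040 = 629
Services balance = 158 - 763 = -605
Trade balance (goods + services) = 629 + (-605) = 24
Net primary income = 145 - 344 = -199
Net secondary income = 31 - 183 = -152
Current account = 24 + (-199) + (-152) = -327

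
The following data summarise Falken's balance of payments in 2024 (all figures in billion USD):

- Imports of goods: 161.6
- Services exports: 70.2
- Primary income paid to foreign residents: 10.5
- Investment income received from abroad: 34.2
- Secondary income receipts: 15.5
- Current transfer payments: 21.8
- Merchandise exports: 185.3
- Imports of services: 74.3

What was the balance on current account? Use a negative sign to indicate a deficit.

Goods balance = 185.3 - 161.6 = 23.7
Services balance = 70.2 - 74.3 = -4.1
Trade balance (goods + services) = 23.7 + (-4.1) = 19.6
Net primary income = 34.2 - 10.5 = 23.7
Net secondary income = 15.5 - 21.8 = -6.3
Current account = 19.6 + 23.7 + (-6.3) = 37.0

37.0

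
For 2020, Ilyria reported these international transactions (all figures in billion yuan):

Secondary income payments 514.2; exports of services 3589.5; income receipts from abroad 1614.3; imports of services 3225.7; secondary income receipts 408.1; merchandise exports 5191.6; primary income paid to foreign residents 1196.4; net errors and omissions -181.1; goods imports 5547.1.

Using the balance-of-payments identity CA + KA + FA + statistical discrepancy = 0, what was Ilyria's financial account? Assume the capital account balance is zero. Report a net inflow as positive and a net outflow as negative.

Goods balance = 5191.6 - 5547.1 = -355.5
Services balance = 3589.5 - 3225.7 = 363.8
Trade balance (goods + services) = -355.5 + 363.8 = 8.3
Net primary income = 1614.3 - 1196.4 = 417.9
Net secondary income = 408.1 - 514.2 = -106.1
Current account = 8.3 + 417.9 + (-106.1) = 320.1
Financial account = -(320.1 + (-181.1)) = -139.0

-139.0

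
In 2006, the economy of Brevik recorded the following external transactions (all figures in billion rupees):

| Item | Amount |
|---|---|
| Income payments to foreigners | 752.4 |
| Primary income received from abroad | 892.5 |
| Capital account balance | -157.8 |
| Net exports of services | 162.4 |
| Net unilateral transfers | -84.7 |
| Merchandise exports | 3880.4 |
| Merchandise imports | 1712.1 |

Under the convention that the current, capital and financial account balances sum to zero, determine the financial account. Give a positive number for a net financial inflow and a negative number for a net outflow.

-2228.3

Goods balance = 3880.4 - 1712.1 = 2168.3
Services balance = 162.4
Trade balance (goods + services) = 2168.3 + 162.4 = 2330.7
Net primary income = 892.5 - 752.4 = 140.1
Net secondary income = -84.7
Current account = 2330.7 + 140.1 + (-84.7) = 2386.1
Financial account = -(2386.1 + (-157.8)) = -2228.3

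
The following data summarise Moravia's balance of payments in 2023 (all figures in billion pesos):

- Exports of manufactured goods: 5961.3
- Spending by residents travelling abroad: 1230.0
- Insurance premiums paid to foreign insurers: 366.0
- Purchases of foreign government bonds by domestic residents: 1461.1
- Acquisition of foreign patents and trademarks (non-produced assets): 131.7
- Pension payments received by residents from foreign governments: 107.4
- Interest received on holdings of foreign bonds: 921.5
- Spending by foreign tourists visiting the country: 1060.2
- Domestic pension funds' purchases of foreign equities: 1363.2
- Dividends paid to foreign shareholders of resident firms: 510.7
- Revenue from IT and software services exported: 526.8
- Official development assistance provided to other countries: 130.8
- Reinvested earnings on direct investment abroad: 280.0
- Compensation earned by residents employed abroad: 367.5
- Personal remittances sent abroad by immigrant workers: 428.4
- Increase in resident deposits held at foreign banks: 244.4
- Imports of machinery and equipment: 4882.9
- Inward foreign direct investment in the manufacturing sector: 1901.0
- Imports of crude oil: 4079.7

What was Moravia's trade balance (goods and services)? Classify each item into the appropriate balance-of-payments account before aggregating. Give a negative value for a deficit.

Goods: -4079.7 + 5961.3 - 4882.9 = -3001.3
Services: -366.0 - 1230.0 + 526.8 + 1060.2 = -9.0
Trade balance = -3001.3 + (-9.0) = -3010.3
(Excluded from the trade balance — financial account: purchases of foreign government bonds by domestic residents 1461.1, domestic pension funds' purchases of foreign equities 1363.2, increase in resident deposits held at foreign banks 244.4, inward foreign direct investment in the manufacturing sector 1901.0; capital account: acquisition of foreign patents and trademarks (non-produced assets) 131.7; secondary income: pension payments received by residents from foreign governments 107.4, official development assistance provided to other countries 130.8, personal remittances sent abroad by immigrant workers 428.4; primary income: interest received on holdings of foreign bonds 921.5, dividends paid to foreign shareholders of resident firms 510.7, reinvested earnings on direct investment abroad 280.0, compensation earned by residents employed abroad 367.5.)

-3010.3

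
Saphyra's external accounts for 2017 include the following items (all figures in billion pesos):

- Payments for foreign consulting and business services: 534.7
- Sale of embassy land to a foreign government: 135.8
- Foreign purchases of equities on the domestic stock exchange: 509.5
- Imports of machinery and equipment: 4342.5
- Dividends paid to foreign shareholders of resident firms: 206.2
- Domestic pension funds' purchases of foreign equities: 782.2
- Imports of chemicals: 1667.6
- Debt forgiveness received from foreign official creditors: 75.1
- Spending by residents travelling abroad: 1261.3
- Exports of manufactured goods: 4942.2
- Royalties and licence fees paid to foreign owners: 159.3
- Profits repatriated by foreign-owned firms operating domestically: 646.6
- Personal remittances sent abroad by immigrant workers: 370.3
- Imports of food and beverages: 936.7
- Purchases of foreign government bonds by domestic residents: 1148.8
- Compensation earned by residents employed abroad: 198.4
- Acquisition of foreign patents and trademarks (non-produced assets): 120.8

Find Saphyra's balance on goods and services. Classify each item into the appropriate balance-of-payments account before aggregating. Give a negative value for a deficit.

-3959.9

Goods: -1667.6 - 936.7 + 4942.2 - 4342.5 = -2004.6
Services: -534.7 - 1261.3 - 159.3 = -1955.3
Trade balance = -2004.6 + (-1955.3) = -3959.9
(Excluded from the trade balance — capital account: sale of embassy land to a foreign government 135.8, debt forgiveness received from foreign official creditors 75.1, acquisition of foreign patents and trademarks (non-produced assets) 120.8; financial account: foreign purchases of equities on the domestic stock exchange 509.5, domestic pension funds' purchases of foreign equities 782.2, purchases of foreign government bonds by domestic residents 1148.8; primary income: dividends paid to foreign shareholders of resident firms 206.2, profits repatriated by foreign-owned firms operating domestically 646.6, compensation earned by residents employed abroad 198.4; secondary income: personal remittances sent abroad by immigrant workers 370.3.)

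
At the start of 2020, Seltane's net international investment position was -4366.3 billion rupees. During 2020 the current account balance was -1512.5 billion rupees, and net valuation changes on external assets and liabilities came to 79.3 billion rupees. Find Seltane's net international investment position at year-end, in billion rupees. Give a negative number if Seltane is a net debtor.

-5799.5

Change in NIIP = current account + net valuation change = -1512.5 + 79.3 = -1433.2
End-of-year NIIP = -4366.3 + (-1433.2) = -5799.5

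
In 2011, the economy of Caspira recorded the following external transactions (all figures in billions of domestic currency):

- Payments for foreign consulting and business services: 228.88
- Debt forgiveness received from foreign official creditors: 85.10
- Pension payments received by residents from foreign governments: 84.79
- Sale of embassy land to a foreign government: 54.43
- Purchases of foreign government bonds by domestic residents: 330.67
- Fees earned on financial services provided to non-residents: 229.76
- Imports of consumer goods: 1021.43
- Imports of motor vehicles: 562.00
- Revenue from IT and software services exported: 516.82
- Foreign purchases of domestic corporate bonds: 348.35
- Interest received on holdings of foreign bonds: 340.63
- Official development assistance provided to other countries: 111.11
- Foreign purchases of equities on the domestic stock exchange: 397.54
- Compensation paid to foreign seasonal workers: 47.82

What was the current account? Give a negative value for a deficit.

Goods: -562.00 - 1021.43 = -1583.43
Services: 229.76 + 516.82 - 228.88 = 517.70
Primary income: 340.63 - 47.82 = 292.81
Secondary income: -111.11 + 84.79 = -26.32
Current account = (-1583.43) + 517.70 + 292.81 + (-26.32) = -799.24
(Excluded from the current account — capital account: debt forgiveness received from foreign official creditors 85.10, sale of embassy land to a foreign government 54.43; financial account: purchases of foreign government bonds by domestic residents 330.67, foreign purchases of domestic corporate bonds 348.35, foreign purchases of equities on the domestic stock exchange 397.54.)

-799.24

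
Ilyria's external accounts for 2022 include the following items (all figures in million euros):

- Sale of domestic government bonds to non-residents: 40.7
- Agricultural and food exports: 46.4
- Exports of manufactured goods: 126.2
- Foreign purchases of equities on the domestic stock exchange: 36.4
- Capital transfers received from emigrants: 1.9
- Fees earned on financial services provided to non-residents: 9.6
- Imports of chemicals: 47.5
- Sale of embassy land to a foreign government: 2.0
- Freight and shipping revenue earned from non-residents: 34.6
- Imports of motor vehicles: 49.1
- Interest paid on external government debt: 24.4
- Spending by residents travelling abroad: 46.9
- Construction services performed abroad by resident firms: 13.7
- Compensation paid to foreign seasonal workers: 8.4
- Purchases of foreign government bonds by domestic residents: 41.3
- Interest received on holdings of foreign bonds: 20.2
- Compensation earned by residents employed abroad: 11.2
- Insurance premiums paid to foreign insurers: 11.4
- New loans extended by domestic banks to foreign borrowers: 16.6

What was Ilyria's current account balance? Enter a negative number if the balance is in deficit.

Goods: 46.4 - 49.1 - 47.5 + 126.2 = 76.0
Services: 34.6 + 9.6 + 13.7 - 46.9 - 11.4 = -0.4
Primary income: -8.4 - 24.4 + 11.2 + 20.2 = -1.4
Current account = 76.0 + (-0.4) + (-1.4) = 74.2
(Excluded from the current account — financial account: sale of domestic government bonds to non-residents 40.7, foreign purchases of equities on the domestic stock exchange 36.4, purchases of foreign government bonds by domestic residents 41.3, new loans extended by domestic banks to foreign borrowers 16.6; capital account: capital transfers received from emigrants 1.9, sale of embassy land to a foreign government 2.0.)

74.2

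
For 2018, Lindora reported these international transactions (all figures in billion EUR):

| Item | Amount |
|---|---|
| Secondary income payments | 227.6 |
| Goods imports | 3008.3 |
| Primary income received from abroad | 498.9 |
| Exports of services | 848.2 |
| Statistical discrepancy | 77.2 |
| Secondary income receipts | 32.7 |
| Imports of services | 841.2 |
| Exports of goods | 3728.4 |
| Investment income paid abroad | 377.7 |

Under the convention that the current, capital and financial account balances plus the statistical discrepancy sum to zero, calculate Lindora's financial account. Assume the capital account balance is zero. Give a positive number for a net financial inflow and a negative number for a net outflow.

Goods balance = 3728.4 - 3008.3 = 720.1
Services balance = 848.2 - 841.2 = 7.0
Trade balance (goods + services) = 720.1 + 7.0 = 727.1
Net primary income = 498.9 - 377.7 = 121.2
Net secondary income = 32.7 - 227.6 = -194.9
Current account = 727.1 + 121.2 + (-194.9) = 653.4
Financial account = -(653.4 + 77.2) = -730.6

-730.6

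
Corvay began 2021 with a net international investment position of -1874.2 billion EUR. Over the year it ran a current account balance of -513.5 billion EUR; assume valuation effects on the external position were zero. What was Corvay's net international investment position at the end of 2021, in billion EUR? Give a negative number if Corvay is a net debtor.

With no valuation effects, change in NIIP = current account = -513.5
End-of-year NIIP = -1874.2 + (-513.5) = -2387.7

-2387.7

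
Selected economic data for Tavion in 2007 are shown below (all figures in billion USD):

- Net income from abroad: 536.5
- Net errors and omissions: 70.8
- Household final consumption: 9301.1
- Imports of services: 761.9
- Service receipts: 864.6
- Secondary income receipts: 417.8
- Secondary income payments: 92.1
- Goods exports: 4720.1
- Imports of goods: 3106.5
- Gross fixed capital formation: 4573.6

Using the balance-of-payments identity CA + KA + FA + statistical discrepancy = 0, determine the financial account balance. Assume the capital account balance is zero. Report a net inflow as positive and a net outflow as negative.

Goods balance = 4720.1 - 3106.5 = 1613.6
Services balance = 864.6 - 761.9 = 102.7
Trade balance (goods + services) = 1613.6 + 102.7 = 1716.3
Net primary income = 536.5
Net secondary income = 417.8 - 92.1 = 325.7
Current account = 1716.3 + 536.5 + 325.7 = 2578.5
Financial account = -(2578.5 + 70.8) = -2649.3

-2649.3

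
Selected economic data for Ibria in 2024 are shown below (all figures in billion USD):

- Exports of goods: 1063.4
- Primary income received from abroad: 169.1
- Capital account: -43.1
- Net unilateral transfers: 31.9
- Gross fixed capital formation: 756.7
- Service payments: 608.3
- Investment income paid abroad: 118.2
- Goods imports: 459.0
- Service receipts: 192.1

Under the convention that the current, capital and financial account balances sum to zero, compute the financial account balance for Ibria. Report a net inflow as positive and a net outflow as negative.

Goods balance = 1063.4 - 459.0 = 604.4
Services balance = 192.1 - 608.3 = -416.2
Trade balance (goods + services) = 604.4 + (-416.2) = 188.2
Net primary income = 169.1 - 118.2 = 50.9
Net secondary income = 31.9
Current account = 188.2 + 50.9 + 31.9 = 271.0
Financial account = -(271.0 + (-43.1)) = -227.9

-227.9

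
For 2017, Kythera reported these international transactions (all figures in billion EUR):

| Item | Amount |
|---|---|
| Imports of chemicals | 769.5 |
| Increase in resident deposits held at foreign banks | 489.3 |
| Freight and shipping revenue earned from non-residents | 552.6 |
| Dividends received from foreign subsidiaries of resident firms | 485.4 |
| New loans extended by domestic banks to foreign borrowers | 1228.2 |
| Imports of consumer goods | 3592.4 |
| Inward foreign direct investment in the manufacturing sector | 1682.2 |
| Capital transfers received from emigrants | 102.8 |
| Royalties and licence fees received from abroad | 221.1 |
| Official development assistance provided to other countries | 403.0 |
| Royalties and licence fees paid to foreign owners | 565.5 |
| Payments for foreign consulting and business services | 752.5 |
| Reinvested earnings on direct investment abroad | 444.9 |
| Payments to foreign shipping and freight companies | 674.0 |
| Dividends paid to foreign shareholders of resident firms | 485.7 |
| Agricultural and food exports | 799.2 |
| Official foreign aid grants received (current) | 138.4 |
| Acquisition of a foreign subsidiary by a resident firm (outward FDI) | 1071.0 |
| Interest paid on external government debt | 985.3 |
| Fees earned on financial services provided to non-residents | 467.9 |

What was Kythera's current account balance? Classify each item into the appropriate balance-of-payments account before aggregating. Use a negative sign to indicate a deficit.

Goods: -3592.4 + 799.2 - 769.5 = -3562.7
Services: 221.1 - 565.5 + 552.6 + 467.9 - 752.5 - 674.0 = -750.4
Primary income: -985.3 + 444.9 + 485.4 - 485.7 = -540.7
Secondary income: 138.4 - 403.0 = -264.6
Current account = (-3562.7) + (-750.4) + (-540.7) + (-264.6) = -5118.4
(Excluded from the current account — financial account: increase in resident deposits held at foreign banks 489.3, new loans extended by domestic banks to foreign borrowers 1228.2, inward foreign direct investment in the manufacturing sector 1682.2, acquisition of a foreign subsidiary by a resident firm (outward FDI) 1071.0; capital account: capital transfers received from emigrants 102.8.)

-5118.4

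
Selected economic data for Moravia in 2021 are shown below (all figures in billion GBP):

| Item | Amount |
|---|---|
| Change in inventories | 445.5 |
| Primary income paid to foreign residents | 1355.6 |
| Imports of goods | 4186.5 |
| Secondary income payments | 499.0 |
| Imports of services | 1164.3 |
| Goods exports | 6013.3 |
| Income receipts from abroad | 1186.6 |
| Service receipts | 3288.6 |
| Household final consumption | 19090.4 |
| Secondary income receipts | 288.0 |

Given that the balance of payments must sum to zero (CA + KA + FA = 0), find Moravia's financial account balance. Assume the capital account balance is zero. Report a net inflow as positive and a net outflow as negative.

-3571.1

Goods balance = 6013.3 - 4186.5 = 1826.8
Services balance = 3288.6 - 1164.3 = 2124.3
Trade balance (goods + services) = 1826.8 + 2124.3 = 3951.1
Net primary income = 1186.6 - 1355.6 = -169.0
Net secondary income = 288.0 - 499.0 = -211.0
Current account = 3951.1 + (-169.0) + (-211.0) = 3571.1
Financial account = -(3571.1) = -3571.1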